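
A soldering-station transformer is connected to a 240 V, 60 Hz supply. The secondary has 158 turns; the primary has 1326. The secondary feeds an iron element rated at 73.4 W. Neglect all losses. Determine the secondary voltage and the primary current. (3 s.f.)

V_s = V_p × N_s/N_p = 240 × 158/1326 = 28.597 V.
I_s = P/V_s = 73.4/28.597 = 2.5667 A.
I_p = I_s × N_s/N_p = 2.5667 × 158/1326 = 0.306 A.

V_s ≈ 28.6 V, I_p ≈ 0.306 A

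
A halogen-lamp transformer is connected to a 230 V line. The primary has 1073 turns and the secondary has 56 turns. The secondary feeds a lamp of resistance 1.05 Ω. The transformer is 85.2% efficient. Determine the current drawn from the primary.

I_p ≈ 0.700 A

V_s = 230 × 56/1073 = 12.004 V.
I_s = V_s/R = 12.004/1.05 = 11.432 A.
P_out = V_s I_s = 12.004 × 11.432 = 137.23 W.
P_in = P_out/η = 137.23/0.852 = 161.07 W.
I_p = P_in/V_p = 161.07/230 = 0.700 A.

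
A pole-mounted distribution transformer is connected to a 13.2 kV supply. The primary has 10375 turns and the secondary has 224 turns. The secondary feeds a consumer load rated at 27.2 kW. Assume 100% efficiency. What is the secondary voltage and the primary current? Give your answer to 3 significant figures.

V_s = V_p × N_s/N_p = 13200 × 224/10375 = 284.99 V.
I_s = P/V_s = 27200/284.99 = 95.441 A.
I_p = I_s × N_s/N_p = 95.441 × 224/10375 = 2.06 A.

V_s ≈ 285 V, I_p ≈ 2.06 A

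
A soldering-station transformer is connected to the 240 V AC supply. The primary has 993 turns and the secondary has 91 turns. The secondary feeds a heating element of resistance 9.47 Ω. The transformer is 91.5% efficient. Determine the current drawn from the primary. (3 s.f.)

I_p ≈ 0.233 A

V_s = 240 × 91/993 = 21.994 V.
I_s = V_s/R = 21.994/9.47 = 2.3225 A.
P_out = V_s I_s = 21.994 × 2.3225 = 51.081 W.
P_in = P_out/η = 51.081/0.915 = 55.826 W.
I_p = P_in/V_p = 55.826/240 = 0.233 A.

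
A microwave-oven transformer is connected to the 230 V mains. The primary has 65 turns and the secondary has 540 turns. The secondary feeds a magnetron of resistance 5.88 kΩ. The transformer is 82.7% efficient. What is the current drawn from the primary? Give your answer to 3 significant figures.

I_p ≈ 3.26 A

V_s = 230 × 540/65 = 1910.8 V.
I_s = V_s/R = 1910.8/5880 = 0.32496 A.
P_out = V_s I_s = 1910.8 × 0.32496 = 620.93 W.
P_in = P_out/η = 620.93/0.827 = 750.82 W.
I_p = P_in/V_p = 750.82/230 = 3.26 A.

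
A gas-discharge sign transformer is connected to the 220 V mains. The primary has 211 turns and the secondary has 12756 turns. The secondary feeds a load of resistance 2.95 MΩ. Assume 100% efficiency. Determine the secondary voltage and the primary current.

V_s ≈ 13300 V, I_p ≈ 0.273 A

V_s = V_p × N_s/N_p = 220 × 12756/211 = 13300 V.
I_s = V_s/R = 13300/(2.95×10^6) = 0.0045085 A.
I_p = I_s × N_s/N_p = 0.0045085 × 12756/211 = 0.273 A.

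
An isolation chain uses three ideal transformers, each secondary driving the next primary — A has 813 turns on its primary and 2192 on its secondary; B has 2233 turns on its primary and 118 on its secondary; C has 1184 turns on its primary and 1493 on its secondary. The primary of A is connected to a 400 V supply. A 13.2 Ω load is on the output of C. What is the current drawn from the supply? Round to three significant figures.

After A: V = 400.00 × 2192/813 = 1078.5 V.
After B: V = 1078.5 × 118/2233 = 56.991 V.
After C: V = 56.991 × 1493/1184 = 71.864 V.
I_load = 71.864/13.2 = 5.4442 A, so P_out = 71.864 × 5.4442 = 391.25 W.
All ideal ⇒ P_in = P_out, so I_supply = 391.25/400 = 0.978 A.

I_supply ≈ 0.978 A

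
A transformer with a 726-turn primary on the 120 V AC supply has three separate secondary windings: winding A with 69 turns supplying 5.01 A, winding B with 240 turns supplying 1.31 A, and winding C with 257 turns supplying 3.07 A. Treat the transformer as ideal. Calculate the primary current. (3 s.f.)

V_A = 120 × 69/726 = 11.405 V; V_B = 120 × 240/726 = 39.669 V; V_C = 120 × 257/726 = 42.479 V.
P_out = V_A I_A + V_B I_B + V_C I_C = 11.405×5.01 + 39.669×1.31 + 42.479×3.07 = 57.139 + 51.967 + 130.41 = 239.52 W.
Ideal ⇒ P_in = P_out, so I_p = P_out/V_p = 239.52/120 = 2.00 A.

I_p ≈ 2.00 A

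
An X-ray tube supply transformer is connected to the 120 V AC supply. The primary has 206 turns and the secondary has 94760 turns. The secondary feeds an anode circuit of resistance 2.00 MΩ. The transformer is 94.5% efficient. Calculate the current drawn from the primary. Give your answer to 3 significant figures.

V_s = 120 × 94760/206 = 55200 V.
I_s = V_s/R = 55200/(2.00×10^6) = 0.027600 A.
P_out = V_s I_s = 55200 × 0.027600 = 1523.5 W.
P_in = P_out/η = 1523.5/0.945 = 1612.2 W.
I_p = P_in/V_p = 1612.2/120 = 13.4 A.

I_p ≈ 13.4 A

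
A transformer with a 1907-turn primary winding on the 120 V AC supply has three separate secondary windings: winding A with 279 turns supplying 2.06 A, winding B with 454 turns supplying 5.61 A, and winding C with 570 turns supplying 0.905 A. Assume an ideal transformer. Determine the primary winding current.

I_p ≈ 1.91 A

V_A = 120 × 279/1907 = 17.556 V; V_B = 120 × 454/1907 = 28.568 V; V_C = 120 × 570/1907 = 35.868 V.
P_out = V_A I_A + V_B I_B + V_C I_C = 17.556×2.06 + 28.568×5.61 + 35.868×0.905 = 36.166 + 160.27 + 32.460 = 228.90 W.
Ideal ⇒ P_in = P_out, so I_p = P_out/V_p = 228.90/120 = 1.91 A.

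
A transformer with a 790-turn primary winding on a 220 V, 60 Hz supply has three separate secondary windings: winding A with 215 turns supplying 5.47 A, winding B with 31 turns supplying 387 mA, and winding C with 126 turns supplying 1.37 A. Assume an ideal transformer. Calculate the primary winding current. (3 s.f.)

V_A = 220 × 215/790 = 59.873 V; V_B = 220 × 31/790 = 8.6329 V; V_C = 220 × 126/790 = 35.089 V.
P_out = V_A I_A + V_B I_B + V_C I_C = 59.873×5.47 + 8.6329×0.387 + 35.089×1.37 = 327.51 + 3.3409 + 48.071 = 378.92 W.
Ideal ⇒ P_in = P_out, so I_p = P_out/V_p = 378.92/220 = 1.72 A.

I_p ≈ 1.72 A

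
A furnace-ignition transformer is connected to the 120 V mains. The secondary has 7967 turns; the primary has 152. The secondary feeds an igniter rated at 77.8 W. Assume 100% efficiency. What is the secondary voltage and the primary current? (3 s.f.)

V_s = V_p × N_s/N_p = 120 × 7967/152 = 6289.7 V.
I_s = P/V_s = 77.8/6289.7 = 0.012369 A.
I_p = I_s × N_s/N_p = 0.012369 × 7967/152 = 0.648 A.

V_s ≈ 6290 V, I_p ≈ 0.648 A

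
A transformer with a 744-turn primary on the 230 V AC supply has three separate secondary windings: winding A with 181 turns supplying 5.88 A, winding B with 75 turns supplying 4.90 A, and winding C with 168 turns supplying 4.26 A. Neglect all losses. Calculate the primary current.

I_p ≈ 2.89 A

V_A = 230 × 181/744 = 55.954 V; V_B = 230 × 75/744 = 23.185 V; V_C = 230 × 168/744 = 51.935 V.
P_out = V_A I_A + V_B I_B + V_C I_C = 55.954×5.88 + 23.185×4.90 + 51.935×4.26 = 329.01 + 113.61 + 221.25 = 663.87 W.
Ideal ⇒ P_in = P_out, so I_p = P_out/V_p = 663.87/230 = 2.89 A.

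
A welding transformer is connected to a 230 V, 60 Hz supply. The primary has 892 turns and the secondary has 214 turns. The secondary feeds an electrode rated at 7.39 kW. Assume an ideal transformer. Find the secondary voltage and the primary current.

V_s ≈ 55.2 V, I_p ≈ 32.1 A

V_s = V_p × N_s/N_p = 230 × 214/892 = 55.179 V.
I_s = P/V_s = 7390/55.179 = 133.93 A.
I_p = I_s × N_s/N_p = 133.93 × 214/892 = 32.1 A.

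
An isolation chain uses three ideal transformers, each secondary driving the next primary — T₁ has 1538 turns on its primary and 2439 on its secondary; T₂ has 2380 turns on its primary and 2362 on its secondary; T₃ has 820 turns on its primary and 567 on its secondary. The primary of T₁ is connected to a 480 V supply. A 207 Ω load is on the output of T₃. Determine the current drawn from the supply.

I_supply ≈ 2.75 A

Secondary of T₁: V = 480.00 × 2439/1538 = 761.20 V.
Secondary of T₂: V = 761.20 × 2362/2380 = 755.44 V.
Secondary of T₃: V = 755.44 × 567/820 = 522.36 V.
I_load = 522.36/207 = 2.5235 A, so P_out = 522.36 × 2.5235 = 1318.2 W.
All ideal ⇒ P_in = P_out, so I_supply = 1318.2/480 = 2.75 A.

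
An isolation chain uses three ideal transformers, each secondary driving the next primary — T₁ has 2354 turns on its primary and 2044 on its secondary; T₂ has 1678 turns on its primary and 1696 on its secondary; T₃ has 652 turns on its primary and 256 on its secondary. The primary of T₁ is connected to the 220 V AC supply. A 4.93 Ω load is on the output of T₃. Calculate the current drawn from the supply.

I_supply ≈ 5.30 A

After T₁: V = 220.00 × 2044/2354 = 191.03 V.
After T₂: V = 191.03 × 1696/1678 = 193.08 V.
After T₃: V = 193.08 × 256/652 = 75.809 V.
I_load = 75.809/4.93 = 15.377 A, so P_out = 75.809 × 15.377 = 1165.7 W.
All ideal ⇒ P_in = P_out, so I_supply = 1165.7/220 = 5.30 A.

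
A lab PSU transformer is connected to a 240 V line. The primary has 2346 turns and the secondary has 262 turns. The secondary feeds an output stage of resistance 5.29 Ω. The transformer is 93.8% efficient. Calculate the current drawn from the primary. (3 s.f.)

I_p ≈ 0.603 A

V_s = 240 × 262/2346 = 26.803 V.
I_s = V_s/R = 26.803/5.29 = 5.0667 A.
P_out = V_s I_s = 26.803 × 5.0667 = 135.80 W.
P_in = P_out/η = 135.80/0.938 = 144.78 W.
I_p = P_in/V_p = 144.78/240 = 0.603 A.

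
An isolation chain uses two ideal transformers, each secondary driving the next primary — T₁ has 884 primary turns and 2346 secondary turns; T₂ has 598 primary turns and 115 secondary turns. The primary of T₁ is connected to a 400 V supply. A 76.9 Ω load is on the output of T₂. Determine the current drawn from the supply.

I_supply ≈ 1.35 A

After T₁: V = 400.00 × 2346/884 = 1061.5 V.
After T₂: V = 1061.5 × 115/598 = 204.14 V.
I_load = 204.14/76.9 = 2.6546 A, so P_out = 204.14 × 2.6546 = 541.92 W.
All ideal ⇒ P_in = P_out, so I_supply = 541.92/400 = 1.35 A.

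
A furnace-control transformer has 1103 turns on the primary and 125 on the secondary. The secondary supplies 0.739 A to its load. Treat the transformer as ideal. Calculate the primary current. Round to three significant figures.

I_p ≈ 0.0837 A

For an ideal transformer I_p/I_s = N_s/N_p, so I_p = 0.739 × 125/1103 = 0.0837 A.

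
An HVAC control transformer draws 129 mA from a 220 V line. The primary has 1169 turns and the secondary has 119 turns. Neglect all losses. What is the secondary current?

I_s/I_p = N_p/N_s, so I_s = 0.129 × 1169/119 = 1.27 A.

I_s ≈ 1.27 A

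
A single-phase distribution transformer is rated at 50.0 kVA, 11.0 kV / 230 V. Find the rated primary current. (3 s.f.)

I_p = S/V_p = 50000/11000 = 4.55 A.

I_p ≈ 4.55 A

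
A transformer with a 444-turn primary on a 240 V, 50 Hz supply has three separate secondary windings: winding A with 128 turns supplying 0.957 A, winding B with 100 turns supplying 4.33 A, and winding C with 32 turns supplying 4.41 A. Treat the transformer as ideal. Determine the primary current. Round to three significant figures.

I_p ≈ 1.57 A

V_A = 240 × 128/444 = 69.189 V; V_B = 240 × 100/444 = 54.054 V; V_C = 240 × 32/444 = 17.297 V.
P_out = V_A I_A + V_B I_B + V_C I_C = 69.189×0.957 + 54.054×4.33 + 17.297×4.41 = 66.214 + 234.05 + 76.281 = 376.55 W.
Ideal ⇒ P_in = P_out, so I_p = P_out/V_p = 376.55/240 = 1.57 A.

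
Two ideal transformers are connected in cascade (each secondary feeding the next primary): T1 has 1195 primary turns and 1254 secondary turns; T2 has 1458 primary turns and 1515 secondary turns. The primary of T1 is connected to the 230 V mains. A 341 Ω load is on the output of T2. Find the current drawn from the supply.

I_supply ≈ 0.802 A

Secondary of T1: V = 230.00 × 1254/1195 = 241.36 V.
Secondary of T2: V = 241.36 × 1515/1458 = 250.79 V.
I_load = 250.79/341 = 0.73546 A, so P_out = 250.79 × 0.73546 = 184.45 W.
All ideal ⇒ P_in = P_out, so I_supply = 184.45/230 = 0.802 A.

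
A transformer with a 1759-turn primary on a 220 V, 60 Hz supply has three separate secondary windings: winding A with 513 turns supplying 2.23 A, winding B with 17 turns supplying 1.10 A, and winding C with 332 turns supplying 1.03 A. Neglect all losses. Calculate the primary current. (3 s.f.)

V_A = 220 × 513/1759 = 64.161 V; V_B = 220 × 17/1759 = 2.1262 V; V_C = 220 × 332/1759 = 41.524 V.
P_out = V_A I_A + V_B I_B + V_C I_C = 64.161×2.23 + 2.1262×1.10 + 41.524×1.03 = 143.08 + 2.3388 + 42.769 = 188.19 W.
Ideal ⇒ P_in = P_out, so I_p = P_out/V_p = 188.19/220 = 0.855 A.

I_p ≈ 0.855 A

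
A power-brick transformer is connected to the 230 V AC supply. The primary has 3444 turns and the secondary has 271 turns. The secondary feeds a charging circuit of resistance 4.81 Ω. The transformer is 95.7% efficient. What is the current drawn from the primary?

V_s = 230 × 271/3444 = 18.098 V.
I_s = V_s/R = 18.098/4.81 = 3.7626 A.
P_out = V_s I_s = 18.098 × 3.7626 = 68.096 W.
P_in = P_out/η = 68.096/0.957 = 71.156 W.
I_p = P_in/V_p = 71.156/230 = 0.309 A.

I_p ≈ 0.309 A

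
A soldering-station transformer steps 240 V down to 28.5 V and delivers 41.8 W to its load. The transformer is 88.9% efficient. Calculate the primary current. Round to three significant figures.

I_p ≈ 0.196 A

P_in = P_out/η = 41.8/0.889 = 47.019 W.
I_p = P_in/V_p = 47.019/240 = 0.196 A.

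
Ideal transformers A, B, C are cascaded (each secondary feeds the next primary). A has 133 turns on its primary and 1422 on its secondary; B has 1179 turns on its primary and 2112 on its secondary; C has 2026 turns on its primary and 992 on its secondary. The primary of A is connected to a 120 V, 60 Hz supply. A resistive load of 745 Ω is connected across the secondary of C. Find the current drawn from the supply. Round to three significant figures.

I_supply ≈ 14.2 A

After A: V = 120.00 × 1422/133 = 1283.0 V.
After B: V = 1283.0 × 2112/1179 = 2298.3 V.
After C: V = 2298.3 × 992/2026 = 1125.3 V.
I_load = 1125.3/745 = 1.5105 A, so P_out = 1125.3 × 1.5105 = 1699.8 W.
All ideal ⇒ P_in = P_out, so I_supply = 1699.8/120 = 14.2 A.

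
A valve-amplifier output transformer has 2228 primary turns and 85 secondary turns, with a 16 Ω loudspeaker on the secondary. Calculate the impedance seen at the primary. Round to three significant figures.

Z_p ≈ 11000 Ω

Z_p = (N_p/N_s)² × Z_s = (2228/85)² × 16 = 11000 Ω.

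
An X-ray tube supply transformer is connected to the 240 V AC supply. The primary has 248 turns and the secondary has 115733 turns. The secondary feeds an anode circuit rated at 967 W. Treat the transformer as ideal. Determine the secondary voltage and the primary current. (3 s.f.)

V_s = V_p × N_s/N_p = 240 × 115733/248 = 112000 V.
I_s = P/V_s = 967/112000 = 0.0086340 A.
I_p = I_s × N_s/N_p = 0.0086340 × 115733/248 = 4.03 A.

V_s ≈ 112000 V, I_p ≈ 4.03 A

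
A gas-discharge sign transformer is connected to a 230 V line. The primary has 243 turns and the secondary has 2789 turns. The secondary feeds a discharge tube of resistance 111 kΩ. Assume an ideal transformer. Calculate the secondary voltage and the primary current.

V_s ≈ 2640 V, I_p ≈ 0.273 A

V_s = V_p × N_s/N_p = 230 × 2789/243 = 2639.8 V.
I_s = V_s/R = 2639.8/111000 = 0.023782 A.
I_p = I_s × N_s/N_p = 0.023782 × 2789/243 = 0.273 A.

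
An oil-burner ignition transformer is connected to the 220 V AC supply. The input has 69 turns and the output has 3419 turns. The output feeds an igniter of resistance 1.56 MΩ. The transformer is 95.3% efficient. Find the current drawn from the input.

I_in ≈ 0.363 A

V_out = 220 × 3419/69 = 10901 V.
I_out = V_out/R = 10901/(1.56×10^6) = 0.0069879 A.
P_out = V_out I_out = 10901 × 0.0069879 = 76.176 W.
P_in = P_out/η = 76.176/0.953 = 79.933 W.
I_in = P_in/V_in = 79.933/220 = 0.363 A.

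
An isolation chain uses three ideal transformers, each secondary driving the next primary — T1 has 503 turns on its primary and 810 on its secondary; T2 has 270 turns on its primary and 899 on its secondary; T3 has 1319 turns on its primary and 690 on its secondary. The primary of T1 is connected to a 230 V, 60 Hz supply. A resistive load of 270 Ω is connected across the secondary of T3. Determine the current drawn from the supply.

After T1: V = 230.00 × 810/503 = 370.38 V.
After T2: V = 370.38 × 899/270 = 1233.2 V.
After T3: V = 1233.2 × 690/1319 = 645.13 V.
I_load = 645.13/270 = 2.3894 A, so P_out = 645.13 × 2.3894 = 1541.4 W.
All ideal ⇒ P_in = P_out, so I_supply = 1541.4/230 = 6.70 A.

I_supply ≈ 6.70 A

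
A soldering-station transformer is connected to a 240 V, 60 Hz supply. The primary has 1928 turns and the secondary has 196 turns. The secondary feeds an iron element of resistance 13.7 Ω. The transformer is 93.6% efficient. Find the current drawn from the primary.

I_p ≈ 0.193 A

V_s = 240 × 196/1928 = 24.398 V.
I_s = V_s/R = 24.398/13.7 = 1.7809 A.
P_out = V_s I_s = 24.398 × 1.7809 = 43.451 W.
P_in = P_out/η = 43.451/0.936 = 46.422 W.
I_p = P_in/V_p = 46.422/240 = 0.193 A.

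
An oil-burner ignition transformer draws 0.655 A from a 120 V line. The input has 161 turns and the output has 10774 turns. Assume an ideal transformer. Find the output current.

I_out ≈ 0.00979 A

I_out/I_in = N_in/N_out, so I_out = 0.655 × 161/10774 = 0.00979 A.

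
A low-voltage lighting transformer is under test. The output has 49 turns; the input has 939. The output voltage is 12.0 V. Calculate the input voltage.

V_in/V_out = N_in/N_out, so V_in = 12.0 × 939/49 = 230 V.

V_in ≈ 230 V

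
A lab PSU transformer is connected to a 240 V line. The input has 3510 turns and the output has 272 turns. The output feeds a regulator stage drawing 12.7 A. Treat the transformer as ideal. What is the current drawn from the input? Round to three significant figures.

I_in ≈ 0.984 A

For an ideal transformer I_in N_in = I_out N_out, so I_in = 12.7 × 272/3510 = 0.984 A.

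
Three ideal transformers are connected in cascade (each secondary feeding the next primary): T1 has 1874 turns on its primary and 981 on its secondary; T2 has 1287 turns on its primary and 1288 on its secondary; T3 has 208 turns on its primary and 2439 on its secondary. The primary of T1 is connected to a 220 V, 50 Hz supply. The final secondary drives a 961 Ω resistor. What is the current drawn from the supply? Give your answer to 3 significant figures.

Secondary of T1: V = 220.00 × 981/1874 = 115.17 V.
Secondary of T2: V = 115.17 × 1288/1287 = 115.25 V.
Secondary of T3: V = 115.25 × 2439/208 = 1351.5 V.
I_load = 1351.5/961 = 1.4063 A, so P_out = 1351.5 × 1.4063 = 1900.6 W.
All ideal ⇒ P_in = P_out, so I_supply = 1900.6/220 = 8.64 A.

I_supply ≈ 8.64 A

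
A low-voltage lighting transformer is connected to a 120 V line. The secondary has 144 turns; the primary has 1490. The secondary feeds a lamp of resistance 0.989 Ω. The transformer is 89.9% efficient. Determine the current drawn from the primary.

I_p ≈ 1.26 A

V_s = 120 × 144/1490 = 11.597 V.
I_s = V_s/R = 11.597/0.989 = 11.726 A.
P_out = V_s I_s = 11.597 × 11.726 = 135.99 W.
P_in = P_out/η = 135.99/0.899 = 151.27 W.
I_p = P_in/V_p = 151.27/120 = 1.26 A.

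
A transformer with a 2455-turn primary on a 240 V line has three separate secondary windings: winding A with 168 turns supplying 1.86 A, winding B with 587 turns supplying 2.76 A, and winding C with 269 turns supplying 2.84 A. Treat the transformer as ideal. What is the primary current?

I_p ≈ 1.10 A

V_A = 240 × 168/2455 = 16.424 V; V_B = 240 × 587/2455 = 57.385 V; V_C = 240 × 269/2455 = 26.297 V.
P_out = V_A I_A + V_B I_B + V_C I_C = 16.424×1.86 + 57.385×2.76 + 26.297×2.84 = 30.548 + 158.38 + 74.684 = 263.61 W.
Ideal ⇒ P_in = P_out, so I_p = P_out/V_p = 263.61/240 = 1.10 A.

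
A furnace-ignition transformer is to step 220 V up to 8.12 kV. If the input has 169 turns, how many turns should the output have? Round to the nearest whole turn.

N_out = 6238 turns

N_out/N_in = V_out/V_in, so N_out = 169 × 8120/220 = 6237.6 ≈ 6238 turns.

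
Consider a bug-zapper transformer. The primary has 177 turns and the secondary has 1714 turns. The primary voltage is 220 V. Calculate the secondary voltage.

V_s/V_p = N_s/N_p, so V_s = 220 × 1714/177 = 2130 V.

V_s ≈ 2130 V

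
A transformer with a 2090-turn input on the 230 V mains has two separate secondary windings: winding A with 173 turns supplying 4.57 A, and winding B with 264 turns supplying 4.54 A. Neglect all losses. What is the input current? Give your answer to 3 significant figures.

V_A = 230 × 173/2090 = 19.038 V; V_B = 230 × 264/2090 = 29.053 V.
P_out = V_A I_A + V_B I_B = 19.038×4.57 + 29.053×4.54 = 87.005 + 131.90 = 218.90 W.
Ideal ⇒ P_in = P_out, so I_in = P_out/V_in = 218.90/230 = 0.952 A.

I_in ≈ 0.952 A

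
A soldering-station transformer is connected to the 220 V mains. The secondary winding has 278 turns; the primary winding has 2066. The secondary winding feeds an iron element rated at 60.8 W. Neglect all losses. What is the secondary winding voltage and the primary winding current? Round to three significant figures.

V_s = V_p × N_s/N_p = 220 × 278/2066 = 29.603 V.
I_s = P/V_s = 60.8/29.603 = 2.0538 A.
I_p = I_s × N_s/N_p = 2.0538 × 278/2066 = 0.276 A.

V_s ≈ 29.6 V, I_p ≈ 0.276 A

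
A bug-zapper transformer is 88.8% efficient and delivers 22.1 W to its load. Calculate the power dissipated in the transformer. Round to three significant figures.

P_loss ≈ 2.79 W

P_in = P_out/η = 22.1/0.888 = 24.8874 W.
P_loss = P_in − P_out = 24.8874 − 22.1 = 2.79 W.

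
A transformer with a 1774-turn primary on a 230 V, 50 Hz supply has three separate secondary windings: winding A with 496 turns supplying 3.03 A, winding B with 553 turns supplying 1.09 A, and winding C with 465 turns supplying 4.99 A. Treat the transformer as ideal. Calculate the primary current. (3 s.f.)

I_p ≈ 2.49 A

V_A = 230 × 496/1774 = 64.307 V; V_B = 230 × 553/1774 = 71.697 V; V_C = 230 × 465/1774 = 60.287 V.
P_out = V_A I_A + V_B I_B + V_C I_C = 64.307×3.03 + 71.697×1.09 + 60.287×4.99 = 194.85 + 78.149 + 300.83 = 573.83 W.
Ideal ⇒ P_in = P_out, so I_p = P_out/V_p = 573.83/230 = 2.49 A.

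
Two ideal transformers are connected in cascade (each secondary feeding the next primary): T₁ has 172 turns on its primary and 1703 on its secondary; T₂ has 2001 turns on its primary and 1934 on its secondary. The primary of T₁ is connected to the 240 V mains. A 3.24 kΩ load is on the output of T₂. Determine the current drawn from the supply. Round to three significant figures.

Secondary of T₁: V = 240.00 × 1703/172 = 2376.3 V.
Secondary of T₂: V = 2376.3 × 1934/2001 = 2296.7 V.
I_load = 2296.7/3240 = 0.70886 A, so P_out = 2296.7 × 0.70886 = 1628.1 W.
All ideal ⇒ P_in = P_out, so I_supply = 1628.1/240 = 6.78 A.

I_supply ≈ 6.78 A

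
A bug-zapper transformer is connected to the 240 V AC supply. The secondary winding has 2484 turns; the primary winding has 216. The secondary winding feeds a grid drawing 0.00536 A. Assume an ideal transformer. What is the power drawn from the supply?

P ≈ 14.8 W

I_p = I_s × N_s/N_p = 0.00536 × 2484/216 = 0.061640 A.
P = V_p I_p = 240 × 0.061640 = 14.8 W.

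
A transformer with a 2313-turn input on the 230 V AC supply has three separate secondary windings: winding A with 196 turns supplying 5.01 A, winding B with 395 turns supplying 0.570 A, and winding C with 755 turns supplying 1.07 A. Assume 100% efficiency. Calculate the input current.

V_A = 230 × 196/2313 = 19.490 V; V_B = 230 × 395/2313 = 39.278 V; V_C = 230 × 755/2313 = 75.076 V.
P_out = V_A I_A + V_B I_B + V_C I_C = 19.490×5.01 + 39.278×0.570 + 75.076×1.07 = 97.644 + 22.388 + 80.331 = 200.36 W.
Ideal ⇒ P_in = P_out, so I_in = P_out/V_in = 200.36/230 = 0.871 A.

I_in ≈ 0.871 A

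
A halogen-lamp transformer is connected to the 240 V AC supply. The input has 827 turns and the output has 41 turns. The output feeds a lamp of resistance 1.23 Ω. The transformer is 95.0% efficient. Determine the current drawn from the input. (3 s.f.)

I_in ≈ 0.505 A

V_out = 240 × 41/827 = 11.898 V.
I_out = V_out/R = 11.898/1.23 = 9.6735 A.
P_out = V_out I_out = 11.898 × 9.6735 = 115.10 W.
P_in = P_out/η = 115.10/0.950 = 121.16 W.
I_in = P_in/V_in = 121.16/240 = 0.505 A.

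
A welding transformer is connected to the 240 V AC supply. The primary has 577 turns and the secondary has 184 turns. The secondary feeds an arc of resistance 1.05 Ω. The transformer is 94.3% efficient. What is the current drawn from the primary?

I_p ≈ 24.6 A

V_s = 240 × 184/577 = 76.534 V.
I_s = V_s/R = 76.534/1.05 = 72.889 A.
P_out = V_s I_s = 76.534 × 72.889 = 5578.5 W.
P_in = P_out/η = 5578.5/0.943 = 5915.7 W.
I_p = P_in/V_p = 5915.7/240 = 24.6 A.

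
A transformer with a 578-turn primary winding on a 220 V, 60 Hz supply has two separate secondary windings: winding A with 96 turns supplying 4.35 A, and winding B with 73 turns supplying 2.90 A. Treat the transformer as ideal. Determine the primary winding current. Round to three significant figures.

I_p ≈ 1.09 A

V_A = 220 × 96/578 = 36.540 V; V_B = 220 × 73/578 = 27.785 V.
P_out = V_A I_A + V_B I_B = 36.540×4.35 + 27.785×2.90 = 158.95 + 80.578 = 239.53 W.
Ideal ⇒ P_in = P_out, so I_p = P_out/V_p = 239.53/220 = 1.09 A.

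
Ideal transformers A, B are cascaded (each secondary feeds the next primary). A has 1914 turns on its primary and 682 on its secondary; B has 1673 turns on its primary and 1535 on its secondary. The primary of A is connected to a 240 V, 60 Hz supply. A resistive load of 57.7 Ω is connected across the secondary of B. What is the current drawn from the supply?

After A: V = 240.00 × 682/1914 = 85.517 V.
After B: V = 85.517 × 1535/1673 = 78.463 V.
I_load = 78.463/57.7 = 1.3598 A, so P_out = 78.463 × 1.3598 = 106.70 W.
All ideal ⇒ P_in = P_out, so I_supply = 106.70/240 = 0.445 A.

I_supply ≈ 0.445 A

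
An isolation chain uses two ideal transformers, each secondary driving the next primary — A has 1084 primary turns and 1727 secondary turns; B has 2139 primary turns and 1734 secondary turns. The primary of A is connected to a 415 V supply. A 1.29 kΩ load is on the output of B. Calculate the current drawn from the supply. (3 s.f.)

Secondary of A: V = 415.00 × 1727/1084 = 661.17 V.
Secondary of B: V = 661.17 × 1734/2139 = 535.98 V.
I_load = 535.98/1290 = 0.41549 A, so P_out = 535.98 × 0.41549 = 222.69 W.
All ideal ⇒ P_in = P_out, so I_supply = 222.69/415 = 0.537 A.

I_supply ≈ 0.537 A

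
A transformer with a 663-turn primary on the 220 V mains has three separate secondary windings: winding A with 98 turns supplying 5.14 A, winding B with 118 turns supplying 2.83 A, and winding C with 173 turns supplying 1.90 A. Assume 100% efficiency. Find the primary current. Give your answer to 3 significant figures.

V_A = 220 × 98/663 = 32.519 V; V_B = 220 × 118/663 = 39.155 V; V_C = 220 × 173/663 = 57.406 V.
P_out = V_A I_A + V_B I_B + V_C I_C = 32.519×5.14 + 39.155×2.83 + 57.406×1.90 = 167.15 + 110.81 + 109.07 = 387.03 W.
Ideal ⇒ P_in = P_out, so I_p = P_out/V_p = 387.03/220 = 1.76 A.

I_p ≈ 1.76 A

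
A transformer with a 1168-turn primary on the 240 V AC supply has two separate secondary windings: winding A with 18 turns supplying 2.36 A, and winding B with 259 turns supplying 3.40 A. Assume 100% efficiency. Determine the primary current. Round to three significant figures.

V_A = 240 × 18/1168 = 3.6986 V; V_B = 240 × 259/1168 = 53.219 V.
P_out = V_A I_A + V_B I_B = 3.6986×2.36 + 53.219×3.40 = 8.7288 + 180.95 = 189.67 W.
Ideal ⇒ P_in = P_out, so I_p = P_out/V_p = 189.67/240 = 0.790 A.

I_p ≈ 0.790 A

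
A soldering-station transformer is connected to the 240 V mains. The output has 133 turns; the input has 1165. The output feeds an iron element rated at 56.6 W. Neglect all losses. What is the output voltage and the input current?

V_out = V_in × N_out/N_in = 240 × 133/1165 = 27.399 V.
I_out = P/V_out = 56.6/27.399 = 2.0658 A.
I_in = I_out × N_out/N_in = 2.0658 × 133/1165 = 0.236 A.

V_out ≈ 27.4 V, I_in ≈ 0.236 A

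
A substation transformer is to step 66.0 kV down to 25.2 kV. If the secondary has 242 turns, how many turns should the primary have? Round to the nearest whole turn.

N_p/N_s = V_p/V_s, so N_p = 242 × 66000/25200 = 633.8 ≈ 634 turns.

N_p = 634 turns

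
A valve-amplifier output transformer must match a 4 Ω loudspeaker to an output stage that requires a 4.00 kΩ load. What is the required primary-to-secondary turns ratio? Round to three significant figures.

N_p/N_s ≈ 31.6

Z_p/Z_s = (N_p/N_s)², so N_p/N_s = √(4000/4) = √1000 = 31.6.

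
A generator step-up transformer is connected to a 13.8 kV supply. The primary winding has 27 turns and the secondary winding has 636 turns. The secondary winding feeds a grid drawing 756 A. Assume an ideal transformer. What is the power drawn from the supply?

I_p = I_s × N_s/N_p = 756 × 636/27 = 17808 A.
P = V_p I_p = 13800 × 17808 = 2.46×10^8 W.

P ≈ 2.46×10^8 W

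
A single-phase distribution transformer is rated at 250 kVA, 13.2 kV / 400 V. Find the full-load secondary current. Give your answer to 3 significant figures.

I_s = S/V_s = 250000/400 = 625 A.

I_s ≈ 625 A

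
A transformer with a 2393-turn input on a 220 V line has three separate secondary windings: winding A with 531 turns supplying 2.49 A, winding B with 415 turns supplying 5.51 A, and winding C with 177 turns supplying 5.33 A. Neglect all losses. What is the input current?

I_in ≈ 1.90 A

V_A = 220 × 531/2393 = 48.817 V; V_B = 220 × 415/2393 = 38.153 V; V_C = 220 × 177/2393 = 16.272 V.
P_out = V_A I_A + V_B I_B + V_C I_C = 48.817×2.49 + 38.153×5.51 + 16.272×5.33 = 121.56 + 210.22 + 86.732 = 418.51 W.
Ideal ⇒ P_in = P_out, so I_in = P_out/V_in = 418.51/220 = 1.90 A.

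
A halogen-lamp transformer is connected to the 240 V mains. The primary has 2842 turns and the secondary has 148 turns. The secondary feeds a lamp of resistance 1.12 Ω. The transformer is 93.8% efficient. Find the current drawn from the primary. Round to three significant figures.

V_s = 240 × 148/2842 = 12.498 V.
I_s = V_s/R = 12.498/1.12 = 11.159 A.
P_out = V_s I_s = 12.498 × 11.159 = 139.47 W.
P_in = P_out/η = 139.47/0.938 = 148.69 W.
I_p = P_in/V_p = 148.69/240 = 0.620 A.

I_p ≈ 0.620 A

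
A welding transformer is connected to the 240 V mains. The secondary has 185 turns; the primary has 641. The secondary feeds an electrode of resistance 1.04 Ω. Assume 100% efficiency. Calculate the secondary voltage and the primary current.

V_s = V_p × N_s/N_p = 240 × 185/641 = 69.267 V.
I_s = V_s/R = 69.267/1.04 = 66.603 A.
I_p = I_s × N_s/N_p = 66.603 × 185/641 = 19.2 A.

V_s ≈ 69.3 V, I_p ≈ 19.2 A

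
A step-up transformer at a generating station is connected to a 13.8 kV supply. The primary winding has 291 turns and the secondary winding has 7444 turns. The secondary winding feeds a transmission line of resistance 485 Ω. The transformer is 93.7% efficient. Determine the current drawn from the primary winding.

I_p ≈ 19900 A

V_s = 13800 × 7444/291 = 353010 V.
I_s = V_s/R = 353010/485 = 727.86 A.
P_out = V_s I_s = 353010 × 727.86 = 2.5695×10^8 W.
P_in = P_out/η = 2.5695×10^8/0.937 = 2.7422×10^8 W.
I_p = P_in/V_p = 2.7422×10^8/13800 = 19900 A.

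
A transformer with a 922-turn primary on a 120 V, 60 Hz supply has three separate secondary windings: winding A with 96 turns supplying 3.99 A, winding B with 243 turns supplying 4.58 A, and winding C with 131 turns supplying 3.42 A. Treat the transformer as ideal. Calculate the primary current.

I_p ≈ 2.11 A

V_A = 120 × 96/922 = 12.495 V; V_B = 120 × 243/922 = 31.627 V; V_C = 120 × 131/922 = 17.050 V.
P_out = V_A I_A + V_B I_B + V_C I_C = 12.495×3.99 + 31.627×4.58 + 17.050×3.42 = 49.853 + 144.85 + 58.311 = 253.02 W.
Ideal ⇒ P_in = P_out, so I_p = P_out/V_p = 253.02/120 = 2.11 A.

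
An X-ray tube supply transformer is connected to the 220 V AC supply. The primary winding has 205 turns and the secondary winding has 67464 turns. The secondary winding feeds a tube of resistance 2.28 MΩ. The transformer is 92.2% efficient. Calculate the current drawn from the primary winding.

V_s = 220 × 67464/205 = 72400 V.
I_s = V_s/R = 72400/(2.28×10^6) = 0.031755 A.
P_out = V_s I_s = 72400 × 0.031755 = 2299.0 W.
P_in = P_out/η = 2299.0/0.922 = 2493.5 W.
I_p = P_in/V_p = 2493.5/220 = 11.3 A.

I_p ≈ 11.3 A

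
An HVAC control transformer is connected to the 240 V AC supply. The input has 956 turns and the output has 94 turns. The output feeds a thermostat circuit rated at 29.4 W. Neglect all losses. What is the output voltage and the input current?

V_out ≈ 23.6 V, I_in ≈ 0.122 A

V_out = V_in × N_out/N_in = 240 × 94/956 = 23.598 V.
I_out = P/V_out = 29.4/23.598 = 1.2459 A.
I_in = I_out × N_out/N_in = 1.2459 × 94/956 = 0.122 A.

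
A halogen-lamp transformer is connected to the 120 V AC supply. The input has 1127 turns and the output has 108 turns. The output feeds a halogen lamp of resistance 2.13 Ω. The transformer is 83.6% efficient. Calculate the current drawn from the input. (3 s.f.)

I_in ≈ 0.619 A

V_out = 120 × 108/1127 = 11.500 V.
I_out = V_out/R = 11.500/2.13 = 5.3989 A.
P_out = V_out I_out = 11.500 × 5.3989 = 62.084 W.
P_in = P_out/η = 62.084/0.836 = 74.264 W.
I_in = P_in/V_in = 74.264/120 = 0.619 A.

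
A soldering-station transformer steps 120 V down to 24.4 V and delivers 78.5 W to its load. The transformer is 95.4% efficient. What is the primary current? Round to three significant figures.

I_p ≈ 0.686 A

P_in = P_out/η = 78.5/0.954 = 82.285 W.
I_p = P_in/V_p = 82.285/120 = 0.686 A.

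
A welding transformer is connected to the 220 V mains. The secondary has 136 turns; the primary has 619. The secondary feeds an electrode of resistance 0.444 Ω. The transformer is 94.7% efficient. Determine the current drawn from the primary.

I_p ≈ 25.3 A

V_s = 220 × 136/619 = 48.336 V.
I_s = V_s/R = 48.336/0.444 = 108.86 A.
P_out = V_s I_s = 48.336 × 108.86 = 5262.1 W.
P_in = P_out/η = 5262.1/0.947 = 5556.6 W.
I_p = P_in/V_p = 5556.6/220 = 25.3 A.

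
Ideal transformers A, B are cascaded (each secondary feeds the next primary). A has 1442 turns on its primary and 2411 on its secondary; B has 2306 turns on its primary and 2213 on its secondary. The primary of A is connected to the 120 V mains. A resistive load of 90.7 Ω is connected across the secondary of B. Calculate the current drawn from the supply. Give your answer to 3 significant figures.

Secondary of A: V = 120.00 × 2411/1442 = 200.64 V.
Secondary of B: V = 200.64 × 2213/2306 = 192.55 V.
I_load = 192.55/90.7 = 2.1229 A, so P_out = 192.55 × 2.1229 = 408.76 W.
All ideal ⇒ P_in = P_out, so I_supply = 408.76/120 = 3.41 A.

I_supply ≈ 3.41 A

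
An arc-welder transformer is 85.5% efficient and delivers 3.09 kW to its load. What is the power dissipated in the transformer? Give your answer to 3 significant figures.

P_loss ≈ 524 W

P_in = P_out/η = 3090/0.855 = 3614.04 W.
P_loss = P_in − P_out = 3614.04 − 3090 = 524 W.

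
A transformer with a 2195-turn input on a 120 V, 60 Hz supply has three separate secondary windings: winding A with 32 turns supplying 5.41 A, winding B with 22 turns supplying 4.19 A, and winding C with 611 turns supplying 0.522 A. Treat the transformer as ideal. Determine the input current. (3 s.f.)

I_in ≈ 0.266 A

V_A = 120 × 32/2195 = 1.7494 V; V_B = 120 × 22/2195 = 1.2027 V; V_C = 120 × 611/2195 = 33.403 V.
P_out = V_A I_A + V_B I_B + V_C I_C = 1.7494×5.41 + 1.2027×4.19 + 33.403×0.522 = 9.4644 + 5.0395 + 17.436 = 31.940 W.
Ideal ⇒ P_in = P_out, so I_in = P_out/V_in = 31.940/120 = 0.266 A.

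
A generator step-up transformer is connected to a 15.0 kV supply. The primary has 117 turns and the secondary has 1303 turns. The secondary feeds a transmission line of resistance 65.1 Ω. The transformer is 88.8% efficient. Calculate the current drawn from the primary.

I_p ≈ 32200 A

V_s = 15000 × 1303/117 = 167050 V.
I_s = V_s/R = 167050/65.1 = 2566.1 A.
P_out = V_s I_s = 167050 × 2566.1 = 4.2867×10^8 W.
P_in = P_out/η = 4.2867×10^8/0.888 = 4.8273×10^8 W.
I_p = P_in/V_p = 4.8273×10^8/15000 = 32200 A.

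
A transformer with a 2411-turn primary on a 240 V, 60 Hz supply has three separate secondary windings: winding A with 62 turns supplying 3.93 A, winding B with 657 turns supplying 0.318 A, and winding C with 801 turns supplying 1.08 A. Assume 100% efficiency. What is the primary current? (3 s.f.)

V_A = 240 × 62/2411 = 6.1717 V; V_B = 240 × 657/2411 = 65.400 V; V_C = 240 × 801/2411 = 79.735 V.
P_out = V_A I_A + V_B I_B + V_C I_C = 6.1717×3.93 + 65.400×0.318 + 79.735×1.08 = 24.255 + 20.797 + 86.113 = 131.17 W.
Ideal ⇒ P_in = P_out, so I_p = P_out/V_p = 131.17/240 = 0.547 A.

I_p ≈ 0.547 A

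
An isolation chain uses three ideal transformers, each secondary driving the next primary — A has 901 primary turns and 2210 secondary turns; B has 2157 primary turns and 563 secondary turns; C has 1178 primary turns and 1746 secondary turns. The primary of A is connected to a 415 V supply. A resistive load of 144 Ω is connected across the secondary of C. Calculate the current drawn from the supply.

I_supply ≈ 2.59 A

Secondary of A: V = 415.00 × 2210/901 = 1017.9 V.
Secondary of B: V = 1017.9 × 563/2157 = 265.69 V.
Secondary of C: V = 265.69 × 1746/1178 = 393.80 V.
I_load = 393.80/144 = 2.7347 A, so P_out = 393.80 × 2.7347 = 1076.9 W.
All ideal ⇒ P_in = P_out, so I_supply = 1076.9/415 = 2.59 A.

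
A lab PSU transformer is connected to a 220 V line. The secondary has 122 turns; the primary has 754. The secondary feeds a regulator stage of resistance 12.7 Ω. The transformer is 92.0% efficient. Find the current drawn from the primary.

V_s = 220 × 122/754 = 35.597 V.
I_s = V_s/R = 35.597/12.7 = 2.8029 A.
P_out = V_s I_s = 35.597 × 2.8029 = 99.774 W.
P_in = P_out/η = 99.774/0.920 = 108.45 W.
I_p = P_in/V_p = 108.45/220 = 0.493 A.

I_p ≈ 0.493 A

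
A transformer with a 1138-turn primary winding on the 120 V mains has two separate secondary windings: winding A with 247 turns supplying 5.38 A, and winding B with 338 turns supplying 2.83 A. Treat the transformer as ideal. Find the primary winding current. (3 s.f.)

V_A = 120 × 247/1138 = 26.046 V; V_B = 120 × 338/1138 = 35.641 V.
P_out = V_A I_A + V_B I_B = 26.046×5.38 + 35.641×2.83 = 140.13 + 100.87 = 240.99 W.
Ideal ⇒ P_in = P_out, so I_p = P_out/V_p = 240.99/120 = 2.01 A.

I_p ≈ 2.01 A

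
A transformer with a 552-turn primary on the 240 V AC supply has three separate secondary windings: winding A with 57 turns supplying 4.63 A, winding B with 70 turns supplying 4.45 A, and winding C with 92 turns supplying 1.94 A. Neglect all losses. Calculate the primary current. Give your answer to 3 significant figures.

I_p ≈ 1.37 A

V_A = 240 × 57/552 = 24.783 V; V_B = 240 × 70/552 = 30.435 V; V_C = 240 × 92/552 = 40.000 V.
P_out = V_A I_A + V_B I_B + V_C I_C = 24.783×4.63 + 30.435×4.45 + 40.000×1.94 = 114.74 + 135.43 + 77.600 = 327.78 W.
Ideal ⇒ P_in = P_out, so I_p = P_out/V_p = 327.78/240 = 1.37 A.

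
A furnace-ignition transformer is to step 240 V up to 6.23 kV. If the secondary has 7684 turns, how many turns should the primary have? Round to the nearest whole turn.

N_p/N_s = V_p/V_s, so N_p = 7684 × 240/6230 = 296.0 ≈ 296 turns.

N_p = 296 turns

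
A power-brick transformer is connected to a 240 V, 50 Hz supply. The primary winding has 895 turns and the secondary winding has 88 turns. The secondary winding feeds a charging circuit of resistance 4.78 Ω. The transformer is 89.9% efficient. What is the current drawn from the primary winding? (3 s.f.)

V_s = 240 × 88/895 = 23.598 V.
I_s = V_s/R = 23.598/4.78 = 4.9368 A.
P_out = V_s I_s = 23.598 × 4.9368 = 116.50 W.
P_in = P_out/η = 116.50/0.899 = 129.58 W.
I_p = P_in/V_p = 129.58/240 = 0.540 A.

I_p ≈ 0.540 A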